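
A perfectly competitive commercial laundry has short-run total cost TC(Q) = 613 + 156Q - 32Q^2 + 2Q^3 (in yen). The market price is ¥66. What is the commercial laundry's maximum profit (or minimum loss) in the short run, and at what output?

Profit = -¥289 at Q = 9

AVC = 156 - 32Q + 2Q^2; min AVC = ¥28 at Q = 8. Since P = ¥66 ≥ min AVC, the firm produces.
MC = 156 - 64Q + 6Q^2. Setting P = MC and taking the root on the rising branch gives Q* = 9.
TR = 66·9 = 594. TC = 613 + 270 = 883. Profit = 594 − 883 = -¥289.
By producing, the firm covers all variable cost plus ¥324 of fixed cost; shutting down would lose the full ¥613.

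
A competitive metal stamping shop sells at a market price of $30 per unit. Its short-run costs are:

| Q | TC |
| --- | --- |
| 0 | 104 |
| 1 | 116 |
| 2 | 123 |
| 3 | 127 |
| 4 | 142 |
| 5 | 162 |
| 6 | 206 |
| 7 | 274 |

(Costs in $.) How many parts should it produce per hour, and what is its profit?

Profit at each row (π = 30Q − TC): Q=0: -104; Q=1: -86; Q=2: -63; Q=3: -37; Q=4: -22; Q=5: -12; Q=6: -26; Q=7: -64.
Profit is maximized at Q = 5. AVC there is 58/5 = $11.60 ≤ P, so producing beats shutting down (which would give -$104).

Q = 5; profit = -$12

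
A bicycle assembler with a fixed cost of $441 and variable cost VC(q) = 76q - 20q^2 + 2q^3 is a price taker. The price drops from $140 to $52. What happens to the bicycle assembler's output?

Output falls from 8 to 6

AVC = 76 - 20q + 2q^2, minimized at q = 5 where min AVC = $26. MC = 76 - 40q + 6q^2.
At P = $140 ≥ min AVC, set P = MC on the rising branch: q = 8.
At P = $52 ≥ min AVC, set P = MC: q = 6. The firm stays open but cuts output.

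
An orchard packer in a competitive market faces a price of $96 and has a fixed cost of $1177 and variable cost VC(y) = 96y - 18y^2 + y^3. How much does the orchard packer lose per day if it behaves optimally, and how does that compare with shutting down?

Profit = -$313 at y = 12

AVC = 96 - 18y + y^2; min AVC = $15 at y = 9. Since P = $96 ≥ min AVC, the firm produces.
With MC = 96 - 36y + 3y^2, P = MC on the upward-sloping part at y* = 12.
TR = 96·12 = 1152. TC = 1177 + 288 = 1465. Profit = 1152 − 1465 = -$313.
That loss of $313 beats the $1177 the firm would lose by shutting down; producing recovers $864 of fixed cost.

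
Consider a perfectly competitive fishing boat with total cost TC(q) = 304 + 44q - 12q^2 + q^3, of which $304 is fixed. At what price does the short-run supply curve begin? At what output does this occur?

Short-run supply begins at min AVC. From VC = 44q - 12q^2 + q^3, AVC = 44 - 12q + q^2.
At the minimum of AVC, MC = AVC. MC = 44 - 24q + 3q^2; setting MC = AVC gives 2q^2 - 12q = 0, so q = 6. min AVC = 8.
The firm shuts down for any P below $8.

$8 per unit, at q = 6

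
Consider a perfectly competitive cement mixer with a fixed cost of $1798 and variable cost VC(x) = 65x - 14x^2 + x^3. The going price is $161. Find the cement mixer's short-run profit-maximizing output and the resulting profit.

AVC = 65 - 14x + x^2; min AVC = $16 at x = 7. Since P = $161 ≥ min AVC, the firm produces.
MC = 65 - 28x + 3x^2. Setting P = MC and taking the root on the rising branch gives x* = 12.
TR = 161·12 = 1932. TC = 1798 + 492 = 2290. Profit = 1932 − 2290 = -$358.
That loss of $358 beats the $1798 the firm would lose by shutting down; producing recovers $1440 of fixed cost.

Profit = -$358 at x = 12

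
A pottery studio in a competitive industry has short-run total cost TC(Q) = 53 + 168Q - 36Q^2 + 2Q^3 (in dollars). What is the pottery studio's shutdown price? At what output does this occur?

$6 per unit, at Q = 9

The shutdown price is the minimum of AVC. VC = 168Q - 36Q^2 + 2Q^3, so AVC = 168 - 36Q + 2Q^2.
At the minimum of AVC, MC = AVC. MC = 168 - 72Q + 6Q^2; setting MC = AVC gives 4Q^2 - 36Q = 0, so Q = 9. min AVC = 6.
So the shutdown price is $6.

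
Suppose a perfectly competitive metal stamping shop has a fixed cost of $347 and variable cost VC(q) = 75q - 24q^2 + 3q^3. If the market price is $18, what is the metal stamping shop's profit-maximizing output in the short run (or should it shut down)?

Variable cost is VC = 75q - 24q^2 + 3q^3, so AVC = VC/q = 75 - 24q + 3q^2 and MC = dTC/dq = 75 - 48q + 9q^2.
AVC hits its minimum where MC = AVC, at q = 4, giving min AVC = 75 - 24·4 + 3·4^2 = $27.
Since P = $18 < min AVC = $27, price fails to cover variable cost at any output.
Shutting down limits the loss to fixed cost, $347.

Shut down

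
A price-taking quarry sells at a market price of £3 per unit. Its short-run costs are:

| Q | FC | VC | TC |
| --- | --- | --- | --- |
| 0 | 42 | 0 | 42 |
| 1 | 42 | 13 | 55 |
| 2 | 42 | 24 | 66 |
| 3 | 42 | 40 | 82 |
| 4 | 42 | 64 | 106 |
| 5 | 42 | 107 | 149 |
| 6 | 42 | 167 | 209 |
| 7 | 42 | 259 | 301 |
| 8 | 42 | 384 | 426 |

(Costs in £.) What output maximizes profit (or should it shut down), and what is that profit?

Q = 0 (shut down); profit = -£42

Tabulate TR − TC: Q=0: -42; Q=1: -52; Q=2: -60; Q=3: -73; Q=4: -94; Q=5: -134; Q=6: -191; Q=7: -280; Q=8: -402.
Profit is highest at Q = 0. Equivalently, the lowest AVC in the table is 24/2 ≈ £12 at Q = 2, and P = £3 falls below it — price never covers variable cost, so the firm shuts down and loses only its fixed cost.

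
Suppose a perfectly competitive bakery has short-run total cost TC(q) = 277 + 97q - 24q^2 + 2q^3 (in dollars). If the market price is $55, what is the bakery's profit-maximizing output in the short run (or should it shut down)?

Produce at q = 7

Variable cost is VC = 97q - 24q^2 + 2q^3, so AVC = VC/q = 97 - 24q + 2q^2 and MC = dTC/dq = 97 - 48q + 6q^2.
AVC is minimized where dAVC/dq = -24 + 4q = 0, at q = 6; min AVC = 97 - 24·6 + 2·6^2 = $25.
P = $55 exceeds min AVC = $25, so the firm stays open.
Solving P = MC: 42 - 48q + 6q^2 = 0 ⇒ q = 1 or 7. On the upward-sloping branch, q* = 7.
Check: AVC at q = 7 is $27 ≤ P, so revenue covers variable cost.
Profit = P·q − TC = 55·7 − 466 = -$81, a loss, but smaller than the $277 fixed cost the firm would lose by shutting down.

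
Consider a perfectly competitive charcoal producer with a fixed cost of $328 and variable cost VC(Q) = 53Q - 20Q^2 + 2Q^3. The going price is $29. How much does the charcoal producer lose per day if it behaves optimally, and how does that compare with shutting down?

Profit = -$184 at Q = 6

AVC = 53 - 20Q + 2Q^2 has its minimum $3 at Q = 5; price $29 clears that bar, so the firm operates.
With MC = 53 - 40Q + 6Q^2, P = MC on the upward-sloping part at Q* = 6.
TR = 29·6 = 174. TC = 328 + 30 = 358. Profit = 174 − 358 = -$184.
By producing, the firm covers all variable cost plus $144 of fixed cost; shutting down would lose the full $328.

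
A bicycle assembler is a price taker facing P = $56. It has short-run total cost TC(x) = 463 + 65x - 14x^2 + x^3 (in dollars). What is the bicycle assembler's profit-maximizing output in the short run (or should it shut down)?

Produce at x = 9

From TC, MC = TC'(x) = 65 - 28x + 3x^2 and AVC = VC/x = 65 - 14x + x^2.
AVC is minimized where dAVC/dx = -14 + 2x = 0, at x = 7; min AVC = 65 - 14·7 + 7^2 = $16.
Since P = $56 ≥ min AVC = $16, price covers variable cost and the firm should produce.
Set P = MC: 56 = 65 - 28x + 3x^2 → 9 - 28x + 3x^2 = 0. The roots are x = 1/3 and x = 9; the profit-maximizing output is on the rising part of MC, so x* = 9.
Check: AVC at x = 9 is $20 ≤ P, so revenue covers variable cost.
Profit = P·x − TC = 56·9 − 643 = -$139, a loss, but smaller than the $463 fixed cost the firm would lose by shutting down.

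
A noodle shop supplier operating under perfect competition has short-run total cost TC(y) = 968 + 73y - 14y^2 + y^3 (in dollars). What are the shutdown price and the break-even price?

Shutdown price = min AVC. AVC = 73 - 14y + y^2, with vertex at y = 7 and minimum $24.
ATC = 968/y + 73 - 14y + y^2. Setting dATC/dy = −968/y^2 − 14 + 2y = 0 gives y = 11 (since 2·11^3 − 14·11^2 = 968).
min ATC = 968/11 + 73 − 14·11 + 11^2 = $128. That is the break-even price.
Between these two prices the firm operates at a loss; above $128 it earns a profit.

Shutdown price = $24; break-even price = $128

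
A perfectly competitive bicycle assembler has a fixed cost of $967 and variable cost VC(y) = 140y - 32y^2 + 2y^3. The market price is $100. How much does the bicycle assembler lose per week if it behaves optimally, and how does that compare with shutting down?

AVC = 140 - 32y + 2y^2 has its minimum $12 at y = 8; price $100 clears that bar, so the firm operates.
With MC = 140 - 64y + 6y^2, P = MC on the upward-sloping part at y* = 10.
TR = 100·10 = 1000. TC = 967 + 200 = 1167. Profit = 1000 − 1167 = -$167.
Shutting down would mean losing the fixed cost of $967, so operating at a loss of $167 is better by $800.

Profit = -$167 at y = 10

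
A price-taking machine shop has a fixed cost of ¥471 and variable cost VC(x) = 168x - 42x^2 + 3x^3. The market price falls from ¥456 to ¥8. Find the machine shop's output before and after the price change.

Output falls from 12 to 0 (the firm shuts down)

AVC = 168 - 42x + 3x^2, minimized at x = 7 where min AVC = ¥21. MC = 168 - 84x + 9x^2.
With P = ¥456 above the shutdown price, P = MC gives x = 12.
At P = ¥8 < min AVC = ¥21, price no longer covers variable cost at any output, so the firm shuts down: x = 0.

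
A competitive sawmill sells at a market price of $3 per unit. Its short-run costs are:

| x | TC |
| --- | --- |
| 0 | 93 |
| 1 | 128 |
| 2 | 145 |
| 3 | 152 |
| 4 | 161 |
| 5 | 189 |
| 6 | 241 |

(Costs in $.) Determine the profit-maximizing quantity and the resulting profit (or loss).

x = 0 (shut down); profit = -$93

Profit at each row (π = 3x − TC): x=0: -93; x=1: -125; x=2: -139; x=3: -143; x=4: -149; x=5: -174; x=6: -223.
Profit is highest at x = 0. Equivalently, the lowest AVC in the table is 68/4 ≈ $17 at x = 4, and P = $3 falls below it — price never covers variable cost, so the firm shuts down and loses only its fixed cost.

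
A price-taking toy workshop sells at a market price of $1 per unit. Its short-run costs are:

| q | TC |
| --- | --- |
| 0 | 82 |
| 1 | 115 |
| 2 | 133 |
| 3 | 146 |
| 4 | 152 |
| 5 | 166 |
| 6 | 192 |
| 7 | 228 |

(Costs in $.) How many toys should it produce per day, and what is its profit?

Compute π = P·q − TC at each output: q=0: -82; q=1: -114; q=2: -131; q=3: -143; q=4: -148; q=5: -161; q=6: -186; q=7: -221.
Profit is highest at q = 0. Equivalently, the lowest AVC in the table is 84/5 ≈ $16.80 at q = 5, and P = $1 falls below it — price never covers variable cost, so the firm shuts down and loses only its fixed cost.

q = 0 (shut down); profit = -$82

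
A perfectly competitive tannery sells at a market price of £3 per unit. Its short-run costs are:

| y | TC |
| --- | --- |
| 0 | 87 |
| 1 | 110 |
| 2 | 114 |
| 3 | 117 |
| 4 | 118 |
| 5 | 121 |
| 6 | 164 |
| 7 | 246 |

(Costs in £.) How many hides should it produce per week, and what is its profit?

Tabulate TR − TC: y=0: -87; y=1: -107; y=2: -108; y=3: -108; y=4: -106; y=5: -106; y=6: -146; y=7: -225.
Profit is highest at y = 0. Equivalently, the lowest AVC in the table is 34/5 ≈ £6.80 at y = 5, and P = £3 falls below it — price never covers variable cost, so the firm shuts down and loses only its fixed cost.

y = 0 (shut down); profit = -£87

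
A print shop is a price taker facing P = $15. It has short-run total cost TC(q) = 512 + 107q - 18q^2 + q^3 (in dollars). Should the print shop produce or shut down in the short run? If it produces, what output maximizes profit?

Shut down

Variable cost is VC = 107q - 18q^2 + q^3, so AVC = VC/q = 107 - 18q + q^2 and MC = dTC/dq = 107 - 36q + 3q^2.
AVC is minimized where dAVC/dq = -18 + 2q = 0, at q = 9; min AVC = 107 - 18·9 + 9^2 = $26.
Since P = $15 < min AVC = $26, price fails to cover variable cost at any output.
Best response: produce nothing and absorb the $512 fixed cost.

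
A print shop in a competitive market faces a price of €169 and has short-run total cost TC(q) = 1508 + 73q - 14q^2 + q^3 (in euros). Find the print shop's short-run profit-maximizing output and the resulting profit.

Profit = -€68 at q = 12

AVC = 73 - 14q + q^2; min AVC = €24 at q = 7. Since P = €169 ≥ min AVC, the firm produces.
With MC = 73 - 28q + 3q^2, P = MC on the upward-sloping part at q* = 12.
TR = 169·12 = 2028. TC = 1508 + 588 = 2096. Profit = 2028 − 2096 = -€68.
By producing, the firm covers all variable cost plus €1440 of fixed cost; shutting down would lose the full €1508.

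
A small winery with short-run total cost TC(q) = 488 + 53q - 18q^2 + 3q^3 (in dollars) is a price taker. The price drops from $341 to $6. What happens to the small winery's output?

AVC = 53 - 18q + 3q^2, minimized at q = 3 where min AVC = $26. MC = 53 - 36q + 9q^2.
With P = $341 above the shutdown price, P = MC gives q = 8.
At P = $6 < min AVC = $26, price no longer covers variable cost at any output, so the firm shuts down: q = 0.

Output falls from 8 to 0 (the firm shuts down)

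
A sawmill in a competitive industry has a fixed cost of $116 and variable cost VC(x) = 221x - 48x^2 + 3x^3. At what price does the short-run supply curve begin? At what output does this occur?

$29 per unit, at x = 8

Short-run supply begins at min AVC. From VC = 221x - 48x^2 + 3x^3, AVC = 221 - 48x + 3x^2.
At the minimum of AVC, MC = AVC. MC = 221 - 96x + 9x^2; setting MC = AVC gives 6x^2 - 48x = 0, so x = 8. min AVC = 29.
For P < $29 the firm produces nothing.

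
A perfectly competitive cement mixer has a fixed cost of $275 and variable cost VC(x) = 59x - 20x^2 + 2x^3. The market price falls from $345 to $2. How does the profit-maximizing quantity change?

Output falls from 11 to 0 (the firm shuts down)

MC = 59 - 40x + 6x^2; the shutdown threshold is min AVC = $9 (at x = 5).
With P = $345 above the shutdown price, P = MC gives x = 11.
At P = $2 < min AVC = $9, price no longer covers variable cost at any output, so the firm shuts down: x = 0.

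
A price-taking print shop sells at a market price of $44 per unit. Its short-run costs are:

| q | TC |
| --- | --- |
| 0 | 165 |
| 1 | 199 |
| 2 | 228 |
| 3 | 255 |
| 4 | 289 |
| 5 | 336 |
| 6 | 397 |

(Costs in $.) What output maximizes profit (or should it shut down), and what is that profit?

q = 4; profit = -$113

Tabulate TR − TC: q=0: -165; q=1: -155; q=2: -140; q=3: -123; q=4: -113; q=5: -116; q=6: -133.
Profit is maximized at q = 4. AVC there is 124/4 = $31 ≤ P, so producing beats shutting down (which would give -$165).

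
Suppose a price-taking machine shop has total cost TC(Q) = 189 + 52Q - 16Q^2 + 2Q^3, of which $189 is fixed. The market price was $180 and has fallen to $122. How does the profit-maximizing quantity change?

Output falls from 8 to 7

MC = 52 - 32Q + 6Q^2; the shutdown threshold is min AVC = $20 (at Q = 4).
With P = $180 above the shutdown price, P = MC gives Q = 8.
At P = $122 ≥ min AVC, set P = MC: Q = 7. The firm stays open but cuts output.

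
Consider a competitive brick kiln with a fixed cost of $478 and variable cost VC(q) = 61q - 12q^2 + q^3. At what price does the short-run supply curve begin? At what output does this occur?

$25 per unit, at q = 6

Short-run supply begins at min AVC. From VC = 61q - 12q^2 + q^3, AVC = 61 - 12q + q^2.
dAVC/dq = -12 + 2q = 0 gives q = 6. min AVC = 61 - 12·6 + 6^2 = 25.
For P < $25 the firm produces nothing.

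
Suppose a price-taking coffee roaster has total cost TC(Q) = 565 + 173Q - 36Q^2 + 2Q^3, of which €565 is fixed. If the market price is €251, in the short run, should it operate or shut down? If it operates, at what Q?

Produce at Q = 13

From TC, MC = TC'(Q) = 173 - 72Q + 6Q^2 and AVC = VC/Q = 173 - 36Q + 2Q^2.
AVC hits its minimum where MC = AVC, at Q = 9, giving min AVC = 173 - 36·9 + 2·9^2 = €11.
P = €251 exceeds min AVC = €11, so the firm stays open.
P = MC gives -78 - 72Q + 6Q^2 = 0, with roots -1 and 13. Take the larger (rising MC): Q* = 13.
Check: AVC at Q = 13 is €43 ≤ P, so revenue covers variable cost.
Profit = P·Q − TC = 251·13 − 1124 = €2139.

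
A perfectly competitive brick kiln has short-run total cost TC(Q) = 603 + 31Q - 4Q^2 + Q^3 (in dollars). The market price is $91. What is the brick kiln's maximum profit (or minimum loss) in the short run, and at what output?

Profit = -$315 at Q = 6

AVC = 31 - 4Q + Q^2 has its minimum $27 at Q = 2; price $91 clears that bar, so the firm operates.
MC = 31 - 8Q + 3Q^2. Setting P = MC and taking the root on the rising branch gives Q* = 6.
TR = 91·6 = 546. TC = 603 + 258 = 861. Profit = 546 − 861 = -$315.
Shutting down would mean losing the fixed cost of $603, so operating at a loss of $315 is better by $288.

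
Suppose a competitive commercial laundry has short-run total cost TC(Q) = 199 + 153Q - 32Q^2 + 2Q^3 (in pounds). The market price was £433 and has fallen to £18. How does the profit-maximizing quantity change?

AVC = 153 - 32Q + 2Q^2, minimized at Q = 8 where min AVC = £25. MC = 153 - 64Q + 6Q^2.
With P = £433 above the shutdown price, P = MC gives Q = 14.
At P = £18 < min AVC = £25, price no longer covers variable cost at any output, so the firm shuts down: Q = 0.

Output falls from 14 to 0 (the firm shuts down)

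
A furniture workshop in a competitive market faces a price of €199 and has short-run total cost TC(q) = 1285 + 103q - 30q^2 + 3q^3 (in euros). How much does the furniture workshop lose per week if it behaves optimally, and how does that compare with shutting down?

Profit = -€133 at q = 8

AVC = 103 - 30q + 3q^2; min AVC = €28 at q = 5. Since P = €199 ≥ min AVC, the firm produces.
With MC = 103 - 60q + 9q^2, P = MC on the upward-sloping part at q* = 8.
TR = 199·8 = 1592. TC = 1285 + 440 = 1725. Profit = 1592 − 1725 = -€133.
By producing, the firm covers all variable cost plus €1152 of fixed cost; shutting down would lose the full €1285.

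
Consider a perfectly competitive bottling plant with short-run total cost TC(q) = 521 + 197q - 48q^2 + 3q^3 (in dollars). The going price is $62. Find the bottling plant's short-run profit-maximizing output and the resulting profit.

Profit = -$35 at q = 9

AVC = 197 - 48q + 3q^2 has its minimum $5 at q = 8; price $62 clears that bar, so the firm operates.
With MC = 197 - 96q + 9q^2, P = MC on the upward-sloping part at q* = 9.
TR = 62·9 = 558. TC = 521 + 72 = 593. Profit = 558 − 593 = -$35.
That loss of $35 beats the $521 the firm would lose by shutting down; producing recovers $486 of fixed cost.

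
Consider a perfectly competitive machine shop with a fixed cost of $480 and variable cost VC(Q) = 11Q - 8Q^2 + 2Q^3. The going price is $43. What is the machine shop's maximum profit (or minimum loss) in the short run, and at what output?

Profit = -$352 at Q = 4

AVC = 11 - 8Q + 2Q^2; min AVC = $3 at Q = 2. Since P = $43 ≥ min AVC, the firm produces.
With MC = 11 - 16Q + 6Q^2, P = MC on the upward-sloping part at Q* = 4.
TR = 43·4 = 172. TC = 480 + 44 = 524. Profit = 172 − 524 = -$352.
That loss of $352 beats the $480 the firm would lose by shutting down; producing recovers $128 of fixed cost.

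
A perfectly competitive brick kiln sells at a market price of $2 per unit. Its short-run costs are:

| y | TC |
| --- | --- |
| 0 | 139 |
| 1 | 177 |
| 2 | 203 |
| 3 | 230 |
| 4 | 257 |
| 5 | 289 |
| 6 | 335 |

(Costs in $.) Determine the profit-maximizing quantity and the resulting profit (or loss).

y = 0 (shut down); profit = -$139

Profit at each row (π = 2y − TC): y=0: -139; y=1: -175; y=2: -199; y=3: -224; y=4: -249; y=5: -279; y=6: -323.
Profit is highest at y = 0. Equivalently, the lowest AVC in the table is 118/4 ≈ $29.50 at y = 4, and P = $2 falls below it — price never covers variable cost, so the firm shuts down and loses only its fixed cost.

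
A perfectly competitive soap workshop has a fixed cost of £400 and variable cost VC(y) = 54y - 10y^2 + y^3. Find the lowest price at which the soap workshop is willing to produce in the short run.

Short-run supply begins at min AVC. From VC = 54y - 10y^2 + y^3, AVC = 54 - 10y + y^2.
dAVC/dy = -10 + 2y = 0 gives y = 5. min AVC = 54 - 10·5 + 5^2 = 29.
The firm shuts down for any P below £29.

£29 per unit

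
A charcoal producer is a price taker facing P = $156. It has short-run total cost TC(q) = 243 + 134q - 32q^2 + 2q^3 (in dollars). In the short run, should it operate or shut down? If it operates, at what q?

Variable cost is VC = 134q - 32q^2 + 2q^3, so AVC = VC/q = 134 - 32q + 2q^2 and MC = dTC/dq = 134 - 64q + 6q^2.
AVC is minimized where dAVC/dq = -32 + 4q = 0, at q = 8; min AVC = 134 - 32·8 + 2·8^2 = $6.
P = $156 exceeds min AVC = $6, so the firm stays open.
Solving P = MC: -22 - 64q + 6q^2 = 0 ⇒ q = -1/3 or 11. On the upward-sloping branch, q* = 11.
Check: AVC at q = 11 is $24 ≤ P, so revenue covers variable cost.
Profit = P·q − TC = 156·11 − 507 = $1209.

Produce at q = 11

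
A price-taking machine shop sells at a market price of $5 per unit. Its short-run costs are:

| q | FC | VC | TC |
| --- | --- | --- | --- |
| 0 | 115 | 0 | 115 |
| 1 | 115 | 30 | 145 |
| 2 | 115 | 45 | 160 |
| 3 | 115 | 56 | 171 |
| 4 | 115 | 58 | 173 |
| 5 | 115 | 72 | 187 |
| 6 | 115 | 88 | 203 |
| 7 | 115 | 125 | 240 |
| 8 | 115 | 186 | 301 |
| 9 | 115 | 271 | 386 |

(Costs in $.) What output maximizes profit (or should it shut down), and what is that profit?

q = 0 (shut down); profit = -$115

Compute π = P·q − TC at each output: q=0: -115; q=1: -140; q=2: -150; q=3: -156; q=4: -153; q=5: -162; q=6: -173; q=7: -205; q=8: -261; q=9: -341.
Profit is highest at q = 0. Equivalently, the lowest AVC in the table is 72/5 ≈ $14.40 at q = 5, and P = $5 falls below it — price never covers variable cost, so the firm shuts down and loses only its fixed cost.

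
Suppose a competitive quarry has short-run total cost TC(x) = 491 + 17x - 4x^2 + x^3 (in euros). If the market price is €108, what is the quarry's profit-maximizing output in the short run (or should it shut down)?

Produce at x = 7

From TC, MC = TC'(x) = 17 - 8x + 3x^2 and AVC = VC/x = 17 - 4x + x^2.
AVC hits its minimum where MC = AVC, at x = 2, giving min AVC = 17 - 4·2 + 2^2 = €13.
P = €108 exceeds min AVC = €13, so the firm stays open.
Set P = MC: 108 = 17 - 8x + 3x^2 → -91 - 8x + 3x^2 = 0. The roots are x = -13/3 and x = 7; the profit-maximizing output is on the rising part of MC, so x* = 7.
Check: AVC at x = 7 is €38 ≤ P, so revenue covers variable cost.
Profit = P·x − TC = 108·7 − 757 = -€1, a loss, but smaller than the €491 fixed cost the firm would lose by shutting down.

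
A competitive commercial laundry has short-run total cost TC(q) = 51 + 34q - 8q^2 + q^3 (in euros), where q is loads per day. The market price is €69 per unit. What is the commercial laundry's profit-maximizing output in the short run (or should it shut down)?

Produce at q = 7

From TC, MC = TC'(q) = 34 - 16q + 3q^2 and AVC = VC/q = 34 - 8q + q^2.
AVC hits its minimum where MC = AVC, at q = 4, giving min AVC = 34 - 8·4 + 4^2 = €18.
P = €69 exceeds min AVC = €18, so the firm stays open.
Solving P = MC: -35 - 16q + 3q^2 = 0 ⇒ q = -5/3 or 7. On the upward-sloping branch, q* = 7.
Check: AVC at q = 7 is €27 ≤ P, so revenue covers variable cost.
Profit = P·q − TC = 69·7 − 240 = €243.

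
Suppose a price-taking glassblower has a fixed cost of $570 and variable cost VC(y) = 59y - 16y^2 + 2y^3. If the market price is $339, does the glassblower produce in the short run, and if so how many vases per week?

From TC, MC = TC'(y) = 59 - 32y + 6y^2 and AVC = VC/y = 59 - 16y + 2y^2.
AVC is minimized where dAVC/dy = -16 + 4y = 0, at y = 4; min AVC = 59 - 16·4 + 2·4^2 = $27.
P = $339 exceeds min AVC = $27, so the firm stays open.
Solving P = MC: -280 - 32y + 6y^2 = 0 ⇒ y = -14/3 or 10. On the upward-sloping branch, y* = 10.
Check: AVC at y = 10 is $99 ≤ P, so revenue covers variable cost.
Profit = P·y − TC = 339·10 − 1560 = $1830.

Produce at y = 10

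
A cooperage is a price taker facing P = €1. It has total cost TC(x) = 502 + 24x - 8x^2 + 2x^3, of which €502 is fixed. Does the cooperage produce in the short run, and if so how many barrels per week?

Strip out fixed cost: VC = 24x - 8x^2 + 2x^3. Then AVC = 24 - 8x + 2x^2 and MC = 24 - 16x + 6x^2.
AVC is minimized where dAVC/dx = -8 + 4x = 0, at x = 2; min AVC = 24 - 8·2 + 2·2^2 = €16.
Since P = €1 < min AVC = €16, price fails to cover variable cost at any output.
Best response: produce nothing and absorb the €502 fixed cost.

Shut down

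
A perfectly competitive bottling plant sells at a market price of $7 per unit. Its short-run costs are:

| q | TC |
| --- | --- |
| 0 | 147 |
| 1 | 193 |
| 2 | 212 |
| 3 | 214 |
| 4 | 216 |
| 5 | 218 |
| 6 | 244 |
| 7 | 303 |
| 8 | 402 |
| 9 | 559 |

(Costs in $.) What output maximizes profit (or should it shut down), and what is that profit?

q = 0 (shut down); profit = -$147

Profit at each row (π = 7q − TC): q=0: -147; q=1: -186; q=2: -198; q=3: -193; q=4: -188; q=5: -183; q=6: -202; q=7: -254; q=8: -346; q=9: -496.
Profit is highest at q = 0. Equivalently, the lowest AVC in the table is 71/5 ≈ $14.20 at q = 5, and P = $7 falls below it — price never covers variable cost, so the firm shuts down and loses only its fixed cost.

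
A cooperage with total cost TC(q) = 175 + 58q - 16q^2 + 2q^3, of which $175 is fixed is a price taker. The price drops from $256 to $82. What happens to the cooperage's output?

AVC = 58 - 16q + 2q^2, minimized at q = 4 where min AVC = $26. MC = 58 - 32q + 6q^2.
At P = $256 ≥ min AVC, set P = MC on the rising branch: q = 9.
At P = $82 ≥ min AVC, set P = MC: q = 6. The firm stays open but cuts output.

Output falls from 9 to 6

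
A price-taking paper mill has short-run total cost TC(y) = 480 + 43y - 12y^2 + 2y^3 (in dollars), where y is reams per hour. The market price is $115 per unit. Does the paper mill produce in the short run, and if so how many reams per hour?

Produce at y = 6

Strip out fixed cost: VC = 43y - 12y^2 + 2y^3. Then AVC = 43 - 12y + 2y^2 and MC = 43 - 24y + 6y^2.
AVC hits its minimum where MC = AVC, at y = 3, giving min AVC = 43 - 12·3 + 2·3^2 = $25.
Since P = $115 ≥ min AVC = $25, price covers variable cost and the firm should produce.
Set P = MC: 115 = 43 - 24y + 6y^2 → -72 - 24y + 6y^2 = 0. The roots are y = -2 and y = 6; the profit-maximizing output is on the rising part of MC, so y* = 6.
Check: AVC at y = 6 is $43 ≤ P, so revenue covers variable cost.
Profit = P·y − TC = 115·6 − 738 = -$48, a loss, but smaller than the $480 fixed cost the firm would lose by shutting down.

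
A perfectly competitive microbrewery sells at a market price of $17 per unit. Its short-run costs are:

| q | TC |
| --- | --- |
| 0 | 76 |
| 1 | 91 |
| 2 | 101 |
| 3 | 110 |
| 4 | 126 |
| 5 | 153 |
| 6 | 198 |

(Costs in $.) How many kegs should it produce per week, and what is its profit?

q = 4; profit = -$58

Tabulate TR − TC: q=0: -76; q=1: -74; q=2: -67; q=3: -59; q=4: -58; q=5: -68; q=6: -96.
Profit is maximized at q = 4. AVC there is 50/4 = $12.50 ≤ P, so producing beats shutting down (which would give -$76).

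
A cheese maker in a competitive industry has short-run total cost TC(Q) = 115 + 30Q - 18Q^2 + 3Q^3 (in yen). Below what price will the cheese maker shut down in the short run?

The firm shuts down when price falls below the minimum of average variable cost. AVC = VC/Q = 30 - 18Q + 3Q^2.
At the minimum of AVC, MC = AVC. MC = 30 - 36Q + 9Q^2; setting MC = AVC gives 6Q^2 - 18Q = 0, so Q = 3. min AVC = 3.
So the shutdown price is ¥3.

¥3 per unit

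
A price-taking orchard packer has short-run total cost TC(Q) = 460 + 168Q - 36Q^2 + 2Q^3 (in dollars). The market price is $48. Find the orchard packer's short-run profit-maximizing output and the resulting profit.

Profit = -$60 at Q = 10

AVC = 168 - 36Q + 2Q^2 has its minimum $6 at Q = 9; price $48 clears that bar, so the firm operates.
MC = 168 - 72Q + 6Q^2. Setting P = MC and taking the root on the rising branch gives Q* = 10.
TR = 48·10 = 480. TC = 460 + 80 = 540. Profit = 480 − 540 = -$60.
By producing, the firm covers all variable cost plus $400 of fixed cost; shutting down would lose the full $460.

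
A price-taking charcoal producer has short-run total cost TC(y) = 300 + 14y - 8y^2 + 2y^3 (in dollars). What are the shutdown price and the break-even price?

Shutdown price = min AVC. AVC = 14 - 8y + 2y^2, with vertex at y = 2 and minimum $6.
ATC = 300/y + 14 - 8y + 2y^2. Setting dATC/dy = −300/y^2 − 8 + 4y = 0 gives y = 5 (since 4·5^3 − 8·5^2 = 300).
min ATC = 300/5 + 14 − 8·5 + 2·5^2 = $84. That is the break-even price.
Between these two prices the firm operates at a loss; above $84 it earns a profit.

Shutdown price = $6; break-even price = $84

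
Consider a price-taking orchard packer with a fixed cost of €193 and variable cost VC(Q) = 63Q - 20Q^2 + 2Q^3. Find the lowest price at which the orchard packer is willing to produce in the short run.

€13 per unit

The shutdown price is the minimum of AVC. VC = 63Q - 20Q^2 + 2Q^3, so AVC = 63 - 20Q + 2Q^2.
At the minimum of AVC, MC = AVC. MC = 63 - 40Q + 6Q^2; setting MC = AVC gives 4Q^2 - 20Q = 0, so Q = 5. min AVC = 13.
For P < €13 the firm produces nothing.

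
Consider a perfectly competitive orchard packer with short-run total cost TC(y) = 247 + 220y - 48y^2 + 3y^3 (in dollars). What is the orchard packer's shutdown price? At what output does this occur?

Short-run supply begins at min AVC. From VC = 220y - 48y^2 + 3y^3, AVC = 220 - 48y + 3y^2.
dAVC/dy = -48 + 6y = 0 gives y = 8. min AVC = 220 - 48·8 + 3·8^2 = 28.
For P < $28 the firm produces nothing.

$28 per unit, at y = 8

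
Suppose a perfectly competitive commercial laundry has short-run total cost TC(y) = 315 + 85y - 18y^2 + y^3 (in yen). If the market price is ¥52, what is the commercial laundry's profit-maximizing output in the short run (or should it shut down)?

Produce at y = 11

From TC, MC = TC'(y) = 85 - 36y + 3y^2 and AVC = VC/y = 85 - 18y + y^2.
AVC hits its minimum where MC = AVC, at y = 9, giving min AVC = 85 - 18·9 + 9^2 = ¥4.
Since P = ¥52 ≥ min AVC = ¥4, price covers variable cost and the firm should produce.
P = MC gives 33 - 36y + 3y^2 = 0, with roots 1 and 11. Take the larger (rising MC): y* = 11.
Check: AVC at y = 11 is ¥8 ≤ P, so revenue covers variable cost.
Profit = P·y − TC = 52·11 − 403 = ¥169.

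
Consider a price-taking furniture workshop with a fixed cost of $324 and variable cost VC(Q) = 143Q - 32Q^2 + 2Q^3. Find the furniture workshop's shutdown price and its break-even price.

Shutdown price = min AVC. AVC = 143 - 32Q + 2Q^2, with vertex at Q = 8 and minimum $15.
ATC = 324/Q + 143 - 32Q + 2Q^2. Setting dATC/dQ = −324/Q^2 − 32 + 4Q = 0 gives Q = 9 (since 4·9^3 − 32·9^2 = 324).
min ATC = 324/9 + 143 − 32·9 + 2·9^2 = $53. That is the break-even price.
For $15 ≤ P < $53 the firm produces at a loss; below $15 it shuts down.

Shutdown price = $15; break-even price = $53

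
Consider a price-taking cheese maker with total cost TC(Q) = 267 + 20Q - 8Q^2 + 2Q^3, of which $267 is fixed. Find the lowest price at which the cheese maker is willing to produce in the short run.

The shutdown price is the minimum of AVC. VC = 20Q - 8Q^2 + 2Q^3, so AVC = 20 - 8Q + 2Q^2.
dAVC/dQ = -8 + 4Q = 0 gives Q = 2. min AVC = 20 - 8·2 + 2·2^2 = 12.
The firm shuts down for any P below $12.

$12 per unit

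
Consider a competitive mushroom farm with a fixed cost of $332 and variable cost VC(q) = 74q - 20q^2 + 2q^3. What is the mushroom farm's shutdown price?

The shutdown price is the minimum of AVC. VC = 74q - 20q^2 + 2q^3, so AVC = 74 - 20q + 2q^2.
dAVC/dq = -20 + 4q = 0 gives q = 5. min AVC = 74 - 20·5 + 2·5^2 = 24.
So the shutdown price is $24.

$24 per unit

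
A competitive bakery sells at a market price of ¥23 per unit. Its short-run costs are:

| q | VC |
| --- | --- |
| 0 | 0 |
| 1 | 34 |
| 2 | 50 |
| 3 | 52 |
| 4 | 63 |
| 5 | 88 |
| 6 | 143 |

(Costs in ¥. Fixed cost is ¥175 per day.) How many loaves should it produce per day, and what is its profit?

q = 4; profit = -¥146

Profit at each row (π = 23q − TC): q=0: -175; q=1: -186; q=2: -179; q=3: -158; q=4: -146; q=5: -148; q=6: -180.
Profit is maximized at q = 4. AVC there is 63/4 = ¥15.75 ≤ P, so producing beats shutting down (which would give -¥175).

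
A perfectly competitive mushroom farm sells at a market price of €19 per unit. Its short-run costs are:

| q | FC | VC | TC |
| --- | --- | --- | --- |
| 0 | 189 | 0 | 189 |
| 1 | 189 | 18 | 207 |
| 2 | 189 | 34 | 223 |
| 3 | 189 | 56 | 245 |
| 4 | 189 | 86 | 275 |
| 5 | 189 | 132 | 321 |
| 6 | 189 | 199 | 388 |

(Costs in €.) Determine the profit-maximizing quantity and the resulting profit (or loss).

Compute π = P·q − TC at each output: q=0: -189; q=1: -188; q=2: -185; q=3: -188; q=4: -199; q=5: -226; q=6: -274.
Profit is maximized at q = 2. AVC there is 34/2 = €17 ≤ P, so producing beats shutting down (which would give -€189).

q = 2; profit = -€185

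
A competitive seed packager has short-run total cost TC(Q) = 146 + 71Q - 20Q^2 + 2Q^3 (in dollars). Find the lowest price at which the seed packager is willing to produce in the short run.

$21 per unit

The shutdown price is the minimum of AVC. VC = 71Q - 20Q^2 + 2Q^3, so AVC = 71 - 20Q + 2Q^2.
dAVC/dQ = -20 + 4Q = 0 gives Q = 5. min AVC = 71 - 20·5 + 2·5^2 = 21.
The firm shuts down for any P below $21.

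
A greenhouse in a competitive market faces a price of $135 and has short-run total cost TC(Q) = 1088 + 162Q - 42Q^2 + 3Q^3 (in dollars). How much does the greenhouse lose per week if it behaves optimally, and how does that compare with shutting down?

AVC = 162 - 42Q + 3Q^2; min AVC = $15 at Q = 7. Since P = $135 ≥ min AVC, the firm produces.
With MC = 162 - 84Q + 9Q^2, P = MC on the upward-sloping part at Q* = 9.
TR = 135·9 = 1215. TC = 1088 + 243 = 1331. Profit = 1215 − 1331 = -$116.
Shutting down would mean losing the fixed cost of $1088, so operating at a loss of $116 is better by $972.

Profit = -$116 at Q = 9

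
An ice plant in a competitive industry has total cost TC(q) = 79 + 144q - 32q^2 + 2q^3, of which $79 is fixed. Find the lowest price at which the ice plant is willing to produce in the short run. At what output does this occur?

$16 per unit, at q = 8

Short-run supply begins at min AVC. From VC = 144q - 32q^2 + 2q^3, AVC = 144 - 32q + 2q^2.
dAVC/dq = -32 + 4q = 0 gives q = 8. min AVC = 144 - 32·8 + 2·8^2 = 16.
The firm shuts down for any P below $16.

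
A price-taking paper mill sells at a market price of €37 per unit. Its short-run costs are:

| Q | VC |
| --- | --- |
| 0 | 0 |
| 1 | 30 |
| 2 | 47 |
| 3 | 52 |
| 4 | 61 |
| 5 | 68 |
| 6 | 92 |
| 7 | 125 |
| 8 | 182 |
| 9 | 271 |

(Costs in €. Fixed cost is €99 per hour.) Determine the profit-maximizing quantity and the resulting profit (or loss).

Compute π = P·Q − TC at each output: Q=0: -99; Q=1: -92; Q=2: -72; Q=3: -40; Q=4: -12; Q=5: 18; Q=6: 31; Q=7: 35; Q=8: 15; Q=9: -37.
Profit is maximized at Q = 7. AVC there is 125/7 = €17.86 ≤ P, so producing beats shutting down (which would give -€99).

Q = 7; profit = €35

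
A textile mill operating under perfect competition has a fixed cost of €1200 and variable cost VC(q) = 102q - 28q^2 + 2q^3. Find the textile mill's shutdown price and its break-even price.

Shutdown price = min AVC. AVC = 102 - 28q + 2q^2, with vertex at q = 7 and minimum €4.
ATC = 1200/q + 102 - 28q + 2q^2. Setting dATC/dq = −1200/q^2 − 28 + 4q = 0 gives q = 10 (since 4·10^3 − 28·10^2 = 1200).
min ATC = 1200/10 + 102 − 28·10 + 2·10^2 = €142. That is the break-even price.
For €4 ≤ P < €142 the firm produces at a loss; below €4 it shuts down.

Shutdown price = €4; break-even price = €142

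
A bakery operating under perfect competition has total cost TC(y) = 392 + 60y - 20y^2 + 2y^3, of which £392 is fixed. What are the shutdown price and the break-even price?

Shutdown price = £10; break-even price = £74

Shutdown price = min AVC. AVC = 60 - 20y + 2y^2, with vertex at y = 5 and minimum £10.
ATC = 392/y + 60 - 20y + 2y^2. Setting dATC/dy = −392/y^2 − 20 + 4y = 0 gives y = 7 (since 4·7^3 − 20·7^2 = 392).
min ATC = 392/7 + 60 − 20·7 + 2·7^2 = £74. That is the break-even price.
Between these two prices the firm operates at a loss; above £74 it earns a profit.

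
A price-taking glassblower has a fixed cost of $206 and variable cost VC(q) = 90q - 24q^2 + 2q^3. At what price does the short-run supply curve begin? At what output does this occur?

$18 per unit, at q = 6

The shutdown price is the minimum of AVC. VC = 90q - 24q^2 + 2q^3, so AVC = 90 - 24q + 2q^2.
At the minimum of AVC, MC = AVC. MC = 90 - 48q + 6q^2; setting MC = AVC gives 4q^2 - 24q = 0, so q = 6. min AVC = 18.
For P < $18 the firm produces nothing.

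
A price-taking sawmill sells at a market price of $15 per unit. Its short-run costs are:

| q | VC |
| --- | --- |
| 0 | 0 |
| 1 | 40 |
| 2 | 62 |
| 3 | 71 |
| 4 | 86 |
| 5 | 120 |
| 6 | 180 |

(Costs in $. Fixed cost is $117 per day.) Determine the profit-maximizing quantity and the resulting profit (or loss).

q = 0 (shut down); profit = -$117

Compute π = P·q − TC at each output: q=0: -117; q=1: -142; q=2: -149; q=3: -143; q=4: -143; q=5: -162; q=6: -207.
Profit is highest at q = 0. Equivalently, the lowest AVC in the table is 86/4 ≈ $21.50 at q = 4, and P = $15 falls below it — price never covers variable cost, so the firm shuts down and loses only its fixed cost.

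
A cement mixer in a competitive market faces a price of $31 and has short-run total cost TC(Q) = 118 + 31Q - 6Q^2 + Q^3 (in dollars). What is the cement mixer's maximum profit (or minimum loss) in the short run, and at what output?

Profit = -$86 at Q = 4

AVC = 31 - 6Q + Q^2 has its minimum $22 at Q = 3; price $31 clears that bar, so the firm operates.
MC = 31 - 12Q + 3Q^2. Setting P = MC and taking the root on the rising branch gives Q* = 4.
TR = 31·4 = 124. TC = 118 + 92 = 210. Profit = 124 − 210 = -$86.
Shutting down would mean losing the fixed cost of $118, so operating at a loss of $86 is better by $32.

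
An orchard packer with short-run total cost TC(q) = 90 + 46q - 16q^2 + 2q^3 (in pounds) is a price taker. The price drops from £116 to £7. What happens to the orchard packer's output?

Output falls from 7 to 0 (the firm shuts down)

AVC = 46 - 16q + 2q^2, minimized at q = 4 where min AVC = £14. MC = 46 - 32q + 6q^2.
With P = £116 above the shutdown price, P = MC gives q = 7.
At P = £7 < min AVC = £14, price no longer covers variable cost at any output, so the firm shuts down: q = 0.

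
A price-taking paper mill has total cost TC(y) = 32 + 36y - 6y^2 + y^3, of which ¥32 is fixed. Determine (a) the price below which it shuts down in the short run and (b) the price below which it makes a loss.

Shutdown price = ¥27; break-even price = ¥36

Shutdown price = min AVC. AVC = 36 - 6y + y^2, with vertex at y = 3 and minimum ¥27.
ATC = 32/y + 36 - 6y + y^2. Setting dATC/dy = −32/y^2 − 6 + 2y = 0 gives y = 4 (since 2·4^3 − 6·4^2 = 32).
min ATC = 32/4 + 36 − 6·4 + 4^2 = ¥36. That is the break-even price.
Between these two prices the firm operates at a loss; above ¥36 it earns a profit.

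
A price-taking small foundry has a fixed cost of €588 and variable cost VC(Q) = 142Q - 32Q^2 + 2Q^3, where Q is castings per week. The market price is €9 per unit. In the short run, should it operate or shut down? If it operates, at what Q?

Shut down

From TC, MC = TC'(Q) = 142 - 64Q + 6Q^2 and AVC = VC/Q = 142 - 32Q + 2Q^2.
AVC is minimized where dAVC/dQ = -32 + 4Q = 0, at Q = 8; min AVC = 142 - 32·8 + 2·8^2 = €14.
P = €9 lies below min AVC = €14; no output level covers variable cost.
The firm minimizes its loss by shutting down and losing only its fixed cost of €588.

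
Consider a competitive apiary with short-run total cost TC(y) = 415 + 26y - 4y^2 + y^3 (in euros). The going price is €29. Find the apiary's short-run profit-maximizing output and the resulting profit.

Profit = -€397 at y = 3

AVC = 26 - 4y + y^2; min AVC = €22 at y = 2. Since P = €29 ≥ min AVC, the firm produces.
With MC = 26 - 8y + 3y^2, P = MC on the upward-sloping part at y* = 3.
TR = 29·3 = 87. TC = 415 + 69 = 484. Profit = 87 − 484 = -€397.
That loss of €397 beats the €415 the firm would lose by shutting down; producing recovers €18 of fixed cost.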